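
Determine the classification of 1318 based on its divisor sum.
deficient

Proper divisors of 1318: sum = 1 + 2 + 659 = 662
Since 662 < 1318, 1318 is deficient.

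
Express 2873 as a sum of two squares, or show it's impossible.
8² + 53² (a=8, b=53)

Factorization: 2873 = 13^2 × 17
By Fermat: n is sum of two squares iff every prime p ≡ 3 (mod 4) appears to even power.
All primes ≡ 3 (mod 4) appear to even power.
Search a = 0, 1, 2, … for 2873 - a² a perfect square: first hit at a = 8: 2873 - 64 = 2809 = 53².
2873 = 8² + 53² = 64 + 2809 ✓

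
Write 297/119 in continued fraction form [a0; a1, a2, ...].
[2; 2, 59]

Euclidean algorithm steps:
297 = 2 × 119 + 59
119 = 2 × 59 + 1
59 = 59 × 1 + 0
Continued fraction: [2; 2, 59]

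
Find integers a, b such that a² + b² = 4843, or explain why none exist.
Not possible

Factorization: 4843 = 29 × 167
By Fermat: n is sum of two squares iff every prime p ≡ 3 (mod 4) appears to even power.
Prime(s) ≡ 3 (mod 4) with odd exponent: [(167, 1)]
Therefore 4843 cannot be expressed as a² + b².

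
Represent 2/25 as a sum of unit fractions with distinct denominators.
1/13 + 1/325

Greedy algorithm:
2/25: ceiling(25/2) = 13, use 1/13
1/325: ceiling(325/1) = 325, use 1/325
Result: 2/25 = 1/13 + 1/325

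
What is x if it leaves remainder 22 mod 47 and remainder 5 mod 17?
22

Using Chinese Remainder Theorem:
M = 47 × 17 = 799
M1 = 17, M2 = 47
y1 = 17^(-1) mod 47 = 36
y2 = 47^(-1) mod 17 = 4
x = (22×17×36 + 5×47×4) mod 799 = 22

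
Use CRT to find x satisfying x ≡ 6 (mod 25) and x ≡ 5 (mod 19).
81

Using Chinese Remainder Theorem:
M = 25 × 19 = 475
M1 = 19, M2 = 25
y1 = 19^(-1) mod 25 = 4
y2 = 25^(-1) mod 19 = 16
x = (6×19×4 + 5×25×16) mod 475 = 81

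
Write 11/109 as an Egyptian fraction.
1/10 + 1/1090

Greedy algorithm:
11/109: ceiling(109/11) = 10, use 1/10
1/1090: ceiling(1090/1) = 1090, use 1/1090
Result: 11/109 = 1/10 + 1/1090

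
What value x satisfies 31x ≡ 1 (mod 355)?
126

gcd(31, 355) = 1, so the inverse exists.
Extended Euclidean algorithm on (355, 31):
355 = 11 × 31 + 14  ⟹  14 = (1)·355 + (-11)·31
31 = 2 × 14 + 3  ⟹  3 = (-2)·355 + (23)·31
14 = 4 × 3 + 2  ⟹  2 = (9)·355 + (-103)·31
3 = 1 × 2 + 1  ⟹  1 = (-11)·355 + (126)·31
So (126)·31 ≡ 1 (mod 355), i.e. 31^(-1) ≡ 126 (mod 355).
Check: 31 × 126 = 3906 ≡ 1 (mod 355)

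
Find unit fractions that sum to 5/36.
1/8 + 1/72

Greedy algorithm:
5/36: ceiling(36/5) = 8, use 1/8
1/72: ceiling(72/1) = 72, use 1/72
Result: 5/36 = 1/8 + 1/72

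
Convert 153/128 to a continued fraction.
[1; 5, 8, 3]

Euclidean algorithm steps:
153 = 1 × 128 + 25
128 = 5 × 25 + 3
25 = 8 × 3 + 1
3 = 3 × 1 + 0
Continued fraction: [1; 5, 8, 3]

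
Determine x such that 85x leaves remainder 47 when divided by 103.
x ≡ 26 (mod 103)

gcd(85, 103) = 1, which divides 47, so solutions exist.
Find 85^(-1) mod 103 by the extended Euclidean algorithm:
103 = 1 × 85 + 18  ⟹  18 = (1)·103 + (-1)·85
85 = 4 × 18 + 13  ⟹  13 = (-4)·103 + (5)·85
18 = 1 × 13 + 5  ⟹  5 = (5)·103 + (-6)·85
13 = 2 × 5 + 3  ⟹  3 = (-14)·103 + (17)·85
5 = 1 × 3 + 2  ⟹  2 = (19)·103 + (-23)·85
3 = 1 × 2 + 1  ⟹  1 = (-33)·103 + (40)·85
So (40)·85 ≡ 1 (mod 103), i.e. 85^(-1) ≡ 40 (mod 103).
x ≡ 40 × 47 = 1880 ≡ 26 (mod 103).
Check: 85 × 26 = 2210 ≡ 47 (mod 103).
Unique solution: x ≡ 26 (mod 103)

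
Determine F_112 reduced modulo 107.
104

Matrix identity: Q^n = [[F_(n+1), F_n], [F_n, F_(n-1)]] with Q = [[1,1],[1,0]].
n = 112 = 1110000₂. Square-and-multiply, entries mod 107:
Q^1 = [[1,1],[1,0]]
Q^3 = (Q^1)²·Q = [[3,2],[2,1]]
Q^7 = (Q^3)²·Q = [[21,13],[13,8]]
Q^14 = (Q^7)² = [[75,56],[56,19]]
Q^28 = (Q^14)² = [[94,21],[21,73]]
Q^56 = (Q^28)² = [[75,83],[83,99]]
Q^112 = (Q^56)² = [[102,104],[104,105]]
F_112 mod 107 = Q^112[0][1] = 104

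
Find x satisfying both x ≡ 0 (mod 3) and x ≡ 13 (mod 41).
54

Using Chinese Remainder Theorem:
M = 3 × 41 = 123
M1 = 41, M2 = 3
y1 = 41^(-1) mod 3 = 2
y2 = 3^(-1) mod 41 = 14
x = (0×41×2 + 13×3×14) mod 123 = 54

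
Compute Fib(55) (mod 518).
475

Matrix identity: Q^n = [[F_(n+1), F_n], [F_n, F_(n-1)]] with Q = [[1,1],[1,0]].
n = 55 = 110111₂. Square-and-multiply, entries mod 518:
Q^1 = [[1,1],[1,0]]
Q^3 = (Q^1)²·Q = [[3,2],[2,1]]
Q^6 = (Q^3)² = [[13,8],[8,5]]
Q^13 = (Q^6)²·Q = [[377,233],[233,144]]
Q^27 = (Q^13)²·Q = [[277,96],[96,181]]
Q^55 = (Q^27)²·Q = [[413,475],[475,456]]
F_55 mod 518 = Q^55[0][1] = 475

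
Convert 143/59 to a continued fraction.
[2; 2, 2, 1, 3, 2]

Euclidean algorithm steps:
143 = 2 × 59 + 25
59 = 2 × 25 + 9
25 = 2 × 9 + 7
9 = 1 × 7 + 2
7 = 3 × 2 + 1
2 = 2 × 1 + 0
Continued fraction: [2; 2, 2, 1, 3, 2]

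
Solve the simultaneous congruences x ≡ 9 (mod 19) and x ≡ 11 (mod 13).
180

Using Chinese Remainder Theorem:
M = 19 × 13 = 247
M1 = 13, M2 = 19
y1 = 13^(-1) mod 19 = 3
y2 = 19^(-1) mod 13 = 11
x = (9×13×3 + 11×19×11) mod 247 = 180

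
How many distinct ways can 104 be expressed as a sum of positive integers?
304801365

p(n) counts ways to write n as a sum of positive integers (order ignored).
Euler's pentagonal recurrence: p(k) = p(k-1) + p(k-2) - p(k-5) - p(k-7) + p(k-12) + p(k-15) - ... (offsets j(3j∓1)/2, signs ++--, p(0)=1, p(<0)=0).
DP table for k = 0..103: p(0)=1, p(1)=1, p(2)=2, p(3)=3, p(4)=5, p(5)=7, p(6)=11, p(7)=15, p(8)=22, p(9)=30, p(10)=42, p(11)=56, p(12)=77, p(13)=101, p(14)=135, p(15)=176, p(16)=231, p(17)=297, p(18)=385, p(19)=490, p(20)=627, p(21)=792, p(22)=1002, p(23)=1255, p(24)=1575, p(25)=1958, p(26)=2436, p(27)=3010, p(28)=3718, p(29)=4565, p(30)=5604, p(31)=6842, p(32)=8349, p(33)=10143, p(34)=12310, p(35)=14883, p(36)=17977, p(37)=21637, p(38)=26015, p(39)=31185, p(40)=37338, p(41)=44583, p(42)=53174, p(43)=63261, p(44)=75175, p(45)=89134, p(46)=105558, p(47)=124754, p(48)=147273, p(49)=173525, p(50)=204226, p(51)=239943, p(52)=281589, p(53)=329931, p(54)=386155, p(55)=451276, p(56)=526823, p(57)=614154, p(58)=715220, p(59)=831820, p(60)=966467, p(61)=1121505, p(62)=1300156, p(63)=1505499, p(64)=1741630, p(65)=2012558, p(66)=2323520, p(67)=2679689, p(68)=3087735, p(69)=3554345, p(70)=4087968, p(71)=4697205, p(72)=5392783, p(73)=6185689, p(74)=7089500, p(75)=8118264, p(76)=9289091, p(77)=10619863, p(78)=12132164, p(79)=13848650, p(80)=15796476, p(81)=18004327, p(82)=20506255, p(83)=23338469, p(84)=26543660, p(85)=30167357, p(86)=34262962, p(87)=38887673, p(88)=44108109, p(89)=49995925, p(90)=56634173, p(91)=64112359, p(92)=72533807, p(93)=82010177, p(94)=92669720, p(95)=104651419, p(96)=118114304, p(97)=133230930, p(98)=150198136, p(99)=169229875, p(100)=190569292, p(101)=214481126, p(102)=241265379, p(103)=271248950.
Final step: p(104) = p(103) + p(102) - p(99) - p(97) + p(92) + p(89) - p(82) - p(78) + p(69) + p(64) - p(53) - p(47) + p(34) + p(27) - p(12) - p(4)
= 271248950 + 241265379 - 169229875 - 133230930 + 72533807 + 49995925 - 20506255 - 12132164 + 3554345 + 1741630 - 329931 - 124754 + 12310 + 3010 - 77 - 5
= 304801365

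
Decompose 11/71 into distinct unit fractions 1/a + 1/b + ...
1/7 + 1/83 + 1/41251

Greedy algorithm:
11/71: ceiling(71/11) = 7, use 1/7
6/497: ceiling(497/6) = 83, use 1/83
1/41251: ceiling(41251/1) = 41251, use 1/41251
Result: 11/71 = 1/7 + 1/83 + 1/41251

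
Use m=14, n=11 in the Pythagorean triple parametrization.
(75, 308, 317)

Euclid's formula: a = m² - n², b = 2mn, c = m² + n²
m = 14, n = 11
a = 14² - 11² = 196 - 121 = 75
b = 2 × 14 × 11 = 308
c = 14² + 11² = 196 + 121 = 317
Verification: 75² + 308² = 5625 + 94864 = 100489 = 317² ✓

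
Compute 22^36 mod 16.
0

Repeated squaring. Binary of 36 = 100100.
22^1 ≡ 6 (mod 16); 22^2 ≡ 4 (mod 16); 22^4 ≡ 0 (mod 16); 22^8 ≡ 0 (mod 16); 22^16 ≡ 0 (mod 16); 22^32 ≡ 0 (mod 16)
22^36 = 22^4 × 22^32 ≡ 0 (mod 16)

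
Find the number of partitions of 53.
329931

p(n) counts ways to write n as a sum of positive integers (order ignored).
Euler's pentagonal recurrence: p(k) = p(k-1) + p(k-2) - p(k-5) - p(k-7) + p(k-12) + p(k-15) - ... (offsets j(3j∓1)/2, signs ++--, p(0)=1, p(<0)=0).
DP table for k = 0..52: p(0)=1, p(1)=1, p(2)=2, p(3)=3, p(4)=5, p(5)=7, p(6)=11, p(7)=15, p(8)=22, p(9)=30, p(10)=42, p(11)=56, p(12)=77, p(13)=101, p(14)=135, p(15)=176, p(16)=231, p(17)=297, p(18)=385, p(19)=490, p(20)=627, p(21)=792, p(22)=1002, p(23)=1255, p(24)=1575, p(25)=1958, p(26)=2436, p(27)=3010, p(28)=3718, p(29)=4565, p(30)=5604, p(31)=6842, p(32)=8349, p(33)=10143, p(34)=12310, p(35)=14883, p(36)=17977, p(37)=21637, p(38)=26015, p(39)=31185, p(40)=37338, p(41)=44583, p(42)=53174, p(43)=63261, p(44)=75175, p(45)=89134, p(46)=105558, p(47)=124754, p(48)=147273, p(49)=173525, p(50)=204226, p(51)=239943, p(52)=281589.
Final step: p(53) = p(52) + p(51) - p(48) - p(46) + p(41) + p(38) - p(31) - p(27) + p(18) + p(13) - p(2)
= 281589 + 239943 - 147273 - 105558 + 44583 + 26015 - 6842 - 3010 + 385 + 101 - 2
= 329931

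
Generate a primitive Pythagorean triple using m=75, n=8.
(5561, 1200, 5689)

Euclid's formula: a = m² - n², b = 2mn, c = m² + n²
m = 75, n = 8
a = 75² - 8² = 5625 - 64 = 5561
b = 2 × 75 × 8 = 1200
c = 75² + 8² = 5625 + 64 = 5689
Verification: 5561² + 1200² = 30924721 + 1440000 = 32364721 = 5689² ✓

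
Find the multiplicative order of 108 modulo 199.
198

199 is prime, so ord(108) divides φ(199) = 198.
Divisors of 198: 1, 2, 3, 6, 9, 11, 18, 22, 33, 66, 99, 198.
Repeated squaring: 108^1 ≡ 108, 108^2 ≡ 122, 108^4 ≡ 158, 108^8 ≡ 89, 108^16 ≡ 160, 108^32 ≡ 128, 108^64 ≡ 66, 108^128 ≡ 177 (mod 199).
Test 108^d mod 199 for each divisor d in increasing order:
108^1 ≡ 108
108^2 ≡ 122
108^3 = 108^2·108^1 ≡ 42
108^6 = 108^4·108^2 ≡ 172
108^9 = 108^8·108^1 ≡ 60
108^11 = 108^8·108^2·108^1 ≡ 156
108^18 = 108^16·108^2 ≡ 18
108^22 = 108^16·108^4·108^2 ≡ 58
108^33 = 108^32·108^1 ≡ 93
108^66 = 108^64·108^2 ≡ 92
108^99 = 108^64·108^32·108^2·108^1 ≡ 198
108^198 = 108^128·108^64·108^4·108^2 ≡ 1  ← first divisor giving 1
The order is 198.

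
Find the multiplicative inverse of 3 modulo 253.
169

gcd(3, 253) = 1, so the inverse exists.
Extended Euclidean algorithm on (253, 3):
253 = 84 × 3 + 1  ⟹  1 = (1)·253 + (-84)·3
So (-84)·3 ≡ 1 (mod 253), i.e. 3^(-1) ≡ -84 ≡ 169 (mod 253).
Check: 3 × 169 = 507 ≡ 1 (mod 253)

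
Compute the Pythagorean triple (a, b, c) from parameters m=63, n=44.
(2033, 5544, 5905)

Euclid's formula: a = m² - n², b = 2mn, c = m² + n²
m = 63, n = 44
a = 63² - 44² = 3969 - 1936 = 2033
b = 2 × 63 × 44 = 5544
c = 63² + 44² = 3969 + 1936 = 5905
Verification: 2033² + 5544² = 4133089 + 30735936 = 34869025 = 5905² ✓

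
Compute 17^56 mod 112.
65

Repeated squaring. Binary of 56 = 111000.
17^1 ≡ 17 (mod 112); 17^2 ≡ 65 (mod 112); 17^4 ≡ 81 (mod 112); 17^8 ≡ 65 (mod 112); 17^16 ≡ 81 (mod 112); 17^32 ≡ 65 (mod 112)
17^56 = 17^8 × 17^16 × 17^32 ≡ 65 (mod 112)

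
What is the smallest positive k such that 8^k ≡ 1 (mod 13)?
4

13 is prime, so ord(8) divides φ(13) = 12.
Divisors of 12: 1, 2, 3, 4, 6, 12.
Repeated squaring: 8^1 ≡ 8, 8^2 ≡ 12, 8^4 ≡ 1, 8^8 ≡ 1 (mod 13).
Test 8^d mod 13 for each divisor d in increasing order:
8^1 ≡ 8
8^2 ≡ 12
8^3 = 8^2·8^1 ≡ 5
8^4 ≡ 1  ← first divisor giving 1
The order is 4.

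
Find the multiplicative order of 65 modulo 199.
99

199 is prime, so ord(65) divides φ(199) = 198.
Divisors of 198: 1, 2, 3, 6, 9, 11, 18, 22, 33, 66, 99, 198.
Repeated squaring: 65^1 ≡ 65, 65^2 ≡ 46, 65^4 ≡ 126, 65^8 ≡ 155, 65^16 ≡ 145, 65^32 ≡ 130, 65^64 ≡ 184, 65^128 ≡ 26 (mod 199).
Test 65^d mod 199 for each divisor d in increasing order:
65^1 ≡ 65
65^2 ≡ 46
65^3 = 65^2·65^1 ≡ 5
65^6 = 65^4·65^2 ≡ 25
65^9 = 65^8·65^1 ≡ 125
65^11 = 65^8·65^2·65^1 ≡ 178
65^18 = 65^16·65^2 ≡ 103
65^22 = 65^16·65^4·65^2 ≡ 43
65^33 = 65^32·65^1 ≡ 92
65^66 = 65^64·65^2 ≡ 106
65^99 = 65^64·65^32·65^2·65^1 ≡ 1  ← first divisor giving 1
The order is 99.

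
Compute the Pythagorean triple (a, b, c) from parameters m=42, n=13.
(1595, 1092, 1933)

Euclid's formula: a = m² - n², b = 2mn, c = m² + n²
m = 42, n = 13
a = 42² - 13² = 1764 - 169 = 1595
b = 2 × 42 × 13 = 1092
c = 42² + 13² = 1764 + 169 = 1933
Verification: 1595² + 1092² = 2544025 + 1192464 = 3736489 = 1933² ✓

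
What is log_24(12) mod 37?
32

Baby-step giant-step with step n = ⌈√37⌉ = 7.
Baby steps 24^j mod 37 (j:value) for j=0..6: 0:1, 1:24, 2:21, 3:23, 4:34, 5:2, 6:11.
Giant-step multiplier: 24^(-7) ≡ 24^(36-7) = 24^29 ≡ 15 (mod 37).
Giant steps γ_i = 12·15^i mod 37: γ_0=12, γ_1=32, γ_2=36, γ_3=22, γ_4=34 (in table at j=4).
x = i·n + j = 4·7 + 4 = 32.
Check: 24^32 ≡ 12 (mod 37).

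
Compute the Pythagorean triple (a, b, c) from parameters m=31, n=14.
(765, 868, 1157)

Euclid's formula: a = m² - n², b = 2mn, c = m² + n²
m = 31, n = 14
a = 31² - 14² = 961 - 196 = 765
b = 2 × 31 × 14 = 868
c = 31² + 14² = 961 + 196 = 1157
Verification: 765² + 868² = 585225 + 753424 = 1338649 = 1157² ✓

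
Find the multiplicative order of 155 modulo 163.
27

163 is prime, so ord(155) divides φ(163) = 162.
Divisors of 162: 1, 2, 3, 6, 9, 18, 27, 54, 81, 162.
Repeated squaring: 155^1 ≡ 155, 155^2 ≡ 64, 155^4 ≡ 21, 155^8 ≡ 115, 155^16 ≡ 22, 155^32 ≡ 158, 155^64 ≡ 25, 155^128 ≡ 136 (mod 163).
Test 155^d mod 163 for each divisor d in increasing order:
155^1 ≡ 155
155^2 ≡ 64
155^3 = 155^2·155^1 ≡ 140
155^6 = 155^4·155^2 ≡ 40
155^9 = 155^8·155^1 ≡ 58
155^18 = 155^16·155^2 ≡ 104
155^27 = 155^16·155^8·155^2·155^1 ≡ 1  ← first divisor giving 1
The order is 27.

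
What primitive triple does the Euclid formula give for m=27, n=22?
(245, 1188, 1213)

Euclid's formula: a = m² - n², b = 2mn, c = m² + n²
m = 27, n = 22
a = 27² - 22² = 729 - 484 = 245
b = 2 × 27 × 22 = 1188
c = 27² + 22² = 729 + 484 = 1213
Verification: 245² + 1188² = 60025 + 1411344 = 1471369 = 1213² ✓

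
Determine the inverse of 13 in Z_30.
7

gcd(13, 30) = 1, so the inverse exists.
Extended Euclidean algorithm on (30, 13):
30 = 2 × 13 + 4  ⟹  4 = (1)·30 + (-2)·13
13 = 3 × 4 + 1  ⟹  1 = (-3)·30 + (7)·13
So (7)·13 ≡ 1 (mod 30), i.e. 13^(-1) ≡ 7 (mod 30).
Check: 13 × 7 = 91 ≡ 1 (mod 30)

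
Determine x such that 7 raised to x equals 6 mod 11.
7

Baby-step giant-step with step n = ⌈√11⌉ = 4.
Baby steps 7^j mod 11 (j:value) for j=0..3: 0:1, 1:7, 2:5, 3:2.
Giant-step multiplier: 7^(-4) ≡ 7^(10-4) = 7^6 ≡ 4 (mod 11).
Giant steps γ_i = 6·4^i mod 11: γ_0=6, γ_1=2 (in table at j=3).
x = i·n + j = 1·4 + 3 = 7.
Check: 7^7 ≡ 6 (mod 11).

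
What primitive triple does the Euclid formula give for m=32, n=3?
(1015, 192, 1033)

Euclid's formula: a = m² - n², b = 2mn, c = m² + n²
m = 32, n = 3
a = 32² - 3² = 1024 - 9 = 1015
b = 2 × 32 × 3 = 192
c = 32² + 3² = 1024 + 9 = 1033
Verification: 1015² + 192² = 1030225 + 36864 = 1067089 = 1033² ✓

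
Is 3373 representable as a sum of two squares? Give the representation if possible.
3² + 58² (a=3, b=58)

Factorization: 3373 = 3373
By Fermat: n is sum of two squares iff every prime p ≡ 3 (mod 4) appears to even power.
All primes ≡ 3 (mod 4) appear to even power.
Search a = 0, 1, 2, … for 3373 - a² a perfect square: first hit at a = 3: 3373 - 9 = 3364 = 58².
3373 = 3² + 58² = 9 + 3364 ✓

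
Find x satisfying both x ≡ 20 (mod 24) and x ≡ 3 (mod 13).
68

Using Chinese Remainder Theorem:
M = 24 × 13 = 312
M1 = 13, M2 = 24
y1 = 13^(-1) mod 24 = 13
y2 = 24^(-1) mod 13 = 6
x = (20×13×13 + 3×24×6) mod 312 = 68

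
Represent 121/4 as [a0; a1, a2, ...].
[30; 4]

Euclidean algorithm steps:
121 = 30 × 4 + 1
4 = 4 × 1 + 0
Continued fraction: [30; 4]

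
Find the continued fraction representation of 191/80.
[2; 2, 1, 1, 2, 1, 1, 2]

Euclidean algorithm steps:
191 = 2 × 80 + 31
80 = 2 × 31 + 18
31 = 1 × 18 + 13
18 = 1 × 13 + 5
13 = 2 × 5 + 3
5 = 1 × 3 + 2
3 = 1 × 2 + 1
2 = 2 × 1 + 0
Continued fraction: [2; 2, 1, 1, 2, 1, 1, 2]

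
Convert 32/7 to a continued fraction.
[4; 1, 1, 3]

Euclidean algorithm steps:
32 = 4 × 7 + 4
7 = 1 × 4 + 3
4 = 1 × 3 + 1
3 = 3 × 1 + 0
Continued fraction: [4; 1, 1, 3]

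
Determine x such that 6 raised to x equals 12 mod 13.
6

Baby-step giant-step with step n = ⌈√13⌉ = 4.
Baby steps 6^j mod 13 (j:value) for j=0..3: 0:1, 1:6, 2:10, 3:8.
Giant-step multiplier: 6^(-4) ≡ 6^(12-4) = 6^8 ≡ 3 (mod 13).
Giant steps γ_i = 12·3^i mod 13: γ_0=12, γ_1=10 (in table at j=2).
x = i·n + j = 1·4 + 2 = 6.
Check: 6^6 ≡ 12 (mod 13).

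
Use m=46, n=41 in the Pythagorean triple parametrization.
(435, 3772, 3797)

Euclid's formula: a = m² - n², b = 2mn, c = m² + n²
m = 46, n = 41
a = 46² - 41² = 2116 - 1681 = 435
b = 2 × 46 × 41 = 3772
c = 46² + 41² = 2116 + 1681 = 3797
Verification: 435² + 3772² = 189225 + 14227984 = 14417209 = 3797² ✓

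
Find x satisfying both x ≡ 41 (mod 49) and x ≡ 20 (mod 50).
1070

Using Chinese Remainder Theorem:
M = 49 × 50 = 2450
M1 = 50, M2 = 49
y1 = 50^(-1) mod 49 = 1
y2 = 49^(-1) mod 50 = 49
x = (41×50×1 + 20×49×49) mod 2450 = 1070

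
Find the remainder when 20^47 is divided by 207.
203

Repeated squaring. Binary of 47 = 101111.
20^1 ≡ 20 (mod 207); 20^2 ≡ 193 (mod 207); 20^4 ≡ 196 (mod 207); 20^8 ≡ 121 (mod 207); 20^16 ≡ 151 (mod 207); 20^32 ≡ 31 (mod 207)
20^47 = 20^1 × 20^2 × 20^4 × 20^8 × 20^32 ≡ 203 (mod 207)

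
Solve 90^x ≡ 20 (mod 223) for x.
59

Baby-step giant-step with step n = ⌈√223⌉ = 15.
Baby steps 90^j mod 223 (j:value) for j=0..14: 0:1, 1:90, 2:72, 3:13, 4:55, 5:44, 6:169, 7:46, 8:126, 9:190, 10:152, 11:77, 12:17, 13:192, 14:109.
Giant-step multiplier: 90^(-15) ≡ 90^(222-15) = 90^207 ≡ 111 (mod 223).
Giant steps γ_i = 20·111^i mod 223: γ_0=20, γ_1=213, γ_2=5, γ_3=109 (in table at j=14).
x = i·n + j = 3·15 + 14 = 59.
Check: 90^59 ≡ 20 (mod 223).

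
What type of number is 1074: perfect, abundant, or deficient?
abundant

Proper divisors of 1074: sum = 1 + 2 + 3 + 6 + 179 + 358 + 537 = 1086
Since 1086 > 1074, 1074 is abundant.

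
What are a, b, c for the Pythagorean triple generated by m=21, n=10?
(341, 420, 541)

Euclid's formula: a = m² - n², b = 2mn, c = m² + n²
m = 21, n = 10
a = 21² - 10² = 441 - 100 = 341
b = 2 × 21 × 10 = 420
c = 21² + 10² = 441 + 100 = 541
Verification: 341² + 420² = 116281 + 176400 = 292681 = 541² ✓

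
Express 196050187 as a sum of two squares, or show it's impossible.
Not possible

Factorization: 196050187 = 73 × 139^3
By Fermat: n is sum of two squares iff every prime p ≡ 3 (mod 4) appears to even power.
Prime(s) ≡ 3 (mod 4) with odd exponent: [(139, 3)]
Therefore 196050187 cannot be expressed as a² + b².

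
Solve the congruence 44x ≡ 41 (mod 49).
x ≡ 31 (mod 49)

gcd(44, 49) = 1, which divides 41, so solutions exist.
Find 44^(-1) mod 49 by the extended Euclidean algorithm:
49 = 1 × 44 + 5  ⟹  5 = (1)·49 + (-1)·44
44 = 8 × 5 + 4  ⟹  4 = (-8)·49 + (9)·44
5 = 1 × 4 + 1  ⟹  1 = (9)·49 + (-10)·44
So (-10)·44 ≡ 1 (mod 49), i.e. 44^(-1) ≡ -10 ≡ 39 (mod 49).
x ≡ 39 × 41 = 1599 ≡ 31 (mod 49).
Check: 44 × 31 = 1364 ≡ 41 (mod 49).
Unique solution: x ≡ 31 (mod 49)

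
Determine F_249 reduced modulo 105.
34

Matrix identity: Q^n = [[F_(n+1), F_n], [F_n, F_(n-1)]] with Q = [[1,1],[1,0]].
n = 249 = 11111001₂. Square-and-multiply, entries mod 105:
Q^1 = [[1,1],[1,0]]
Q^3 = (Q^1)²·Q = [[3,2],[2,1]]
Q^7 = (Q^3)²·Q = [[21,13],[13,8]]
Q^15 = (Q^7)²·Q = [[42,85],[85,62]]
Q^31 = (Q^15)²·Q = [[84,64],[64,20]]
Q^62 = (Q^31)² = [[22,41],[41,86]]
Q^124 = (Q^62)² = [[65,18],[18,47]]
Q^249 = (Q^124)²·Q = [[55,34],[34,21]]
F_249 mod 105 = Q^249[0][1] = 34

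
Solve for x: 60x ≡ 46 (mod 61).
x ≡ 15 (mod 61)

gcd(60, 61) = 1, which divides 46, so solutions exist.
Find 60^(-1) mod 61 by the extended Euclidean algorithm:
61 = 1 × 60 + 1  ⟹  1 = (1)·61 + (-1)·60
So (-1)·60 ≡ 1 (mod 61), i.e. 60^(-1) ≡ -1 ≡ 60 (mod 61).
x ≡ 60 × 46 = 2760 ≡ 15 (mod 61).
Check: 60 × 15 = 900 ≡ 46 (mod 61).
Unique solution: x ≡ 15 (mod 61)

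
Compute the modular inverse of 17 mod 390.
23

gcd(17, 390) = 1, so the inverse exists.
Extended Euclidean algorithm on (390, 17):
390 = 22 × 17 + 16  ⟹  16 = (1)·390 + (-22)·17
17 = 1 × 16 + 1  ⟹  1 = (-1)·390 + (23)·17
So (23)·17 ≡ 1 (mod 390), i.e. 17^(-1) ≡ 23 (mod 390).
Check: 17 × 23 = 391 ≡ 1 (mod 390)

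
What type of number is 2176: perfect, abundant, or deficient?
abundant

Proper divisors of 2176: sum = 1 + 2 + 4 + 8 + 16 + 17 + 32 + 34 + 64 + 68 + 128 + 136 + 272 + 544 + 1088 = 2414
Since 2414 > 2176, 2176 is abundant.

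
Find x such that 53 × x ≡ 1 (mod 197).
171

gcd(53, 197) = 1, so the inverse exists.
Extended Euclidean algorithm on (197, 53):
197 = 3 × 53 + 38  ⟹  38 = (1)·197 + (-3)·53
53 = 1 × 38 + 15  ⟹  15 = (-1)·197 + (4)·53
38 = 2 × 15 + 8  ⟹  8 = (3)·197 + (-11)·53
15 = 1 × 8 + 7  ⟹  7 = (-4)·197 + (15)·53
8 = 1 × 7 + 1  ⟹  1 = (7)·197 + (-26)·53
So (-26)·53 ≡ 1 (mod 197), i.e. 53^(-1) ≡ -26 ≡ 171 (mod 197).
Check: 53 × 171 = 9063 ≡ 1 (mod 197)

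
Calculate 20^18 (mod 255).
145

Repeated squaring. Binary of 18 = 10010.
20^1 ≡ 20 (mod 255); 20^2 ≡ 145 (mod 255); 20^4 ≡ 115 (mod 255); 20^8 ≡ 220 (mod 255); 20^16 ≡ 205 (mod 255)
20^18 = 20^2 × 20^16 ≡ 145 (mod 255)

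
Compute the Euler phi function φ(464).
224

464 = 2^4 × 29
φ(n) = n × ∏(1 - 1/p) for each prime p dividing n
φ(464) = 464 × (1 - 1/2) × (1 - 1/29) = 224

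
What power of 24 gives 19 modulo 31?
28

Baby-step giant-step with step n = ⌈√31⌉ = 6.
Baby steps 24^j mod 31 (j:value) for j=0..5: 0:1, 1:24, 2:18, 3:29, 4:14, 5:26.
Giant-step multiplier: 24^(-6) ≡ 24^(30-6) = 24^24 ≡ 8 (mod 31).
Giant steps γ_i = 19·8^i mod 31: γ_0=19, γ_1=28, γ_2=7, γ_3=25, γ_4=14 (in table at j=4).
x = i·n + j = 4·6 + 4 = 28.
Check: 24^28 ≡ 19 (mod 31).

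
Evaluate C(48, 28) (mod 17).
14

Using Lucas' theorem:
Write n=48 and k=28 in base 17:
n in base 17: [2, 14]
k in base 17: [1, 11]
C(48,28) mod 17 = ∏ C(n_i, k_i) mod 17
Digit binomials (mod 17): C(2,1) = 2; C(14,11) = 364 ≡ 7
Product: 2 × 7 = 14 ≡ 14 (mod 17)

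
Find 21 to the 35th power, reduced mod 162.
81

Repeated squaring. Binary of 35 = 100011.
21^1 ≡ 21 (mod 162); 21^2 ≡ 117 (mod 162); 21^4 ≡ 81 (mod 162); 21^8 ≡ 81 (mod 162); 21^16 ≡ 81 (mod 162); 21^32 ≡ 81 (mod 162)
21^35 = 21^1 × 21^2 × 21^32 ≡ 81 (mod 162)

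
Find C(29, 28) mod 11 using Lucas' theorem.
7

Using Lucas' theorem:
Write n=29 and k=28 in base 11:
n in base 11: [2, 7]
k in base 11: [2, 6]
C(29,28) mod 11 = ∏ C(n_i, k_i) mod 11
Digit binomials (mod 11): C(2,2) = 1; C(7,6) = 7
Product: 1 × 7 = 7 ≡ 7 (mod 11)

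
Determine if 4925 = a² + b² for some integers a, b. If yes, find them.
5² + 70² (a=5, b=70)

Factorization: 4925 = 5^2 × 197
By Fermat: n is sum of two squares iff every prime p ≡ 3 (mod 4) appears to even power.
All primes ≡ 3 (mod 4) appear to even power.
Search a = 0, 1, 2, … for 4925 - a² a perfect square: first hit at a = 5: 4925 - 25 = 4900 = 70².
4925 = 5² + 70² = 25 + 4900 ✓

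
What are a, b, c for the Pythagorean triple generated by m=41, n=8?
(1617, 656, 1745)

Euclid's formula: a = m² - n², b = 2mn, c = m² + n²
m = 41, n = 8
a = 41² - 8² = 1681 - 64 = 1617
b = 2 × 41 × 8 = 656
c = 41² + 8² = 1681 + 64 = 1745
Verification: 1617² + 656² = 2614689 + 430336 = 3045025 = 1745² ✓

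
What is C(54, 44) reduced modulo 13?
0

Using Lucas' theorem:
Write n=54 and k=44 in base 13:
n in base 13: [4, 2]
k in base 13: [3, 5]
C(54,44) mod 13 = ∏ C(n_i, k_i) mod 13
Digit binomials (mod 13): C(4,3) = 4; C(2,5) = 0 (k_i > n_i)
Product: 4 × 0 = 0 ≡ 0 (mod 13)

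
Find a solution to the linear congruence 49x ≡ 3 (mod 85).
x ≡ 7 (mod 85)

gcd(49, 85) = 1, which divides 3, so solutions exist.
Find 49^(-1) mod 85 by the extended Euclidean algorithm:
85 = 1 × 49 + 36  ⟹  36 = (1)·85 + (-1)·49
49 = 1 × 36 + 13  ⟹  13 = (-1)·85 + (2)·49
36 = 2 × 13 + 10  ⟹  10 = (3)·85 + (-5)·49
13 = 1 × 10 + 3  ⟹  3 = (-4)·85 + (7)·49
10 = 3 × 3 + 1  ⟹  1 = (15)·85 + (-26)·49
So (-26)·49 ≡ 1 (mod 85), i.e. 49^(-1) ≡ -26 ≡ 59 (mod 85).
x ≡ 59 × 3 = 177 ≡ 7 (mod 85).
Check: 49 × 7 = 343 ≡ 3 (mod 85).
Unique solution: x ≡ 7 (mod 85)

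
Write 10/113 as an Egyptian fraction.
1/12 + 1/194 + 1/131532

Greedy algorithm:
10/113: ceiling(113/10) = 12, use 1/12
7/1356: ceiling(1356/7) = 194, use 1/194
1/131532: ceiling(131532/1) = 131532, use 1/131532
Result: 10/113 = 1/12 + 1/194 + 1/131532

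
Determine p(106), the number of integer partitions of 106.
384276336

p(n) counts ways to write n as a sum of positive integers (order ignored).
Euler's pentagonal recurrence: p(k) = p(k-1) + p(k-2) - p(k-5) - p(k-7) + p(k-12) + p(k-15) - ... (offsets j(3j∓1)/2, signs ++--, p(0)=1, p(<0)=0).
DP table for k = 0..105: p(0)=1, p(1)=1, p(2)=2, p(3)=3, p(4)=5, p(5)=7, p(6)=11, p(7)=15, p(8)=22, p(9)=30, p(10)=42, p(11)=56, p(12)=77, p(13)=101, p(14)=135, p(15)=176, p(16)=231, p(17)=297, p(18)=385, p(19)=490, p(20)=627, p(21)=792, p(22)=1002, p(23)=1255, p(24)=1575, p(25)=1958, p(26)=2436, p(27)=3010, p(28)=3718, p(29)=4565, p(30)=5604, p(31)=6842, p(32)=8349, p(33)=10143, p(34)=12310, p(35)=14883, p(36)=17977, p(37)=21637, p(38)=26015, p(39)=31185, p(40)=37338, p(41)=44583, p(42)=53174, p(43)=63261, p(44)=75175, p(45)=89134, p(46)=105558, p(47)=124754, p(48)=147273, p(49)=173525, p(50)=204226, p(51)=239943, p(52)=281589, p(53)=329931, p(54)=386155, p(55)=451276, p(56)=526823, p(57)=614154, p(58)=715220, p(59)=831820, p(60)=966467, p(61)=1121505, p(62)=1300156, p(63)=1505499, p(64)=1741630, p(65)=2012558, p(66)=2323520, p(67)=2679689, p(68)=3087735, p(69)=3554345, p(70)=4087968, p(71)=4697205, p(72)=5392783, p(73)=6185689, p(74)=7089500, p(75)=8118264, p(76)=9289091, p(77)=10619863, p(78)=12132164, p(79)=13848650, p(80)=15796476, p(81)=18004327, p(82)=20506255, p(83)=23338469, p(84)=26543660, p(85)=30167357, p(86)=34262962, p(87)=38887673, p(88)=44108109, p(89)=49995925, p(90)=56634173, p(91)=64112359, p(92)=72533807, p(93)=82010177, p(94)=92669720, p(95)=104651419, p(96)=118114304, p(97)=133230930, p(98)=150198136, p(99)=169229875, p(100)=190569292, p(101)=214481126, p(102)=241265379, p(103)=271248950, p(104)=304801365, p(105)=342325709.
Final step: p(106) = p(105) + p(104) - p(101) - p(99) + p(94) + p(91) - p(84) - p(80) + p(71) + p(66) - p(55) - p(49) + p(36) + p(29) - p(14) - p(6)
= 342325709 + 304801365 - 214481126 - 169229875 + 92669720 + 64112359 - 26543660 - 15796476 + 4697205 + 2323520 - 451276 - 173525 + 17977 + 4565 - 135 - 11
= 384276336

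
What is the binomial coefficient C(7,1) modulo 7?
0

Using Lucas' theorem:
Write n=7 and k=1 in base 7:
n in base 7: [1, 0]
k in base 7: [0, 1]
C(7,1) mod 7 = ∏ C(n_i, k_i) mod 7
Digit binomials (mod 7): C(1,0) = 1; C(0,1) = 0 (k_i > n_i)
Product: 1 × 0 = 0 ≡ 0 (mod 7)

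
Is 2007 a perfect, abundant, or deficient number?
deficient

Proper divisors of 2007: sum = 1 + 3 + 9 + 223 + 669 = 905
Since 905 < 2007, 2007 is deficient.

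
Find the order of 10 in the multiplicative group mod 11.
2

11 is prime, so ord(10) divides φ(11) = 10.
Divisors of 10: 1, 2, 5, 10.
Repeated squaring: 10^1 ≡ 10, 10^2 ≡ 1, 10^4 ≡ 1, 10^8 ≡ 1 (mod 11).
Test 10^d mod 11 for each divisor d in increasing order:
10^1 ≡ 10
10^2 ≡ 1  ← first divisor giving 1
The order is 2.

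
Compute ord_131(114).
65

131 is prime, so ord(114) divides φ(131) = 130.
Divisors of 130: 1, 2, 5, 10, 13, 26, 65, 130.
Repeated squaring: 114^1 ≡ 114, 114^2 ≡ 27, 114^4 ≡ 74, 114^8 ≡ 105, 114^16 ≡ 21, 114^32 ≡ 48, 114^64 ≡ 77, 114^128 ≡ 34 (mod 131).
Test 114^d mod 131 for each divisor d in increasing order:
114^1 ≡ 114
114^2 ≡ 27
114^5 = 114^4·114^1 ≡ 52
114^10 = 114^8·114^2 ≡ 84
114^13 = 114^8·114^4·114^1 ≡ 89
114^26 = 114^16·114^8·114^2 ≡ 61
114^65 = 114^64·114^1 ≡ 1  ← first divisor giving 1
The order is 65.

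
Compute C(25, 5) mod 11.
0

Using Lucas' theorem:
Write n=25 and k=5 in base 11:
n in base 11: [2, 3]
k in base 11: [0, 5]
C(25,5) mod 11 = ∏ C(n_i, k_i) mod 11
Digit binomials (mod 11): C(2,0) = 1; C(3,5) = 0 (k_i > n_i)
Product: 1 × 0 = 0 ≡ 0 (mod 11)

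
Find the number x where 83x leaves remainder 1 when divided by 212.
23

gcd(83, 212) = 1, so the inverse exists.
Extended Euclidean algorithm on (212, 83):
212 = 2 × 83 + 46  ⟹  46 = (1)·212 + (-2)·83
83 = 1 × 46 + 37  ⟹  37 = (-1)·212 + (3)·83
46 = 1 × 37 + 9  ⟹  9 = (2)·212 + (-5)·83
37 = 4 × 9 + 1  ⟹  1 = (-9)·212 + (23)·83
So (23)·83 ≡ 1 (mod 212), i.e. 83^(-1) ≡ 23 (mod 212).
Check: 83 × 23 = 1909 ≡ 1 (mod 212)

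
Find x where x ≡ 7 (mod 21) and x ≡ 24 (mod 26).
154

Using Chinese Remainder Theorem:
M = 21 × 26 = 546
M1 = 26, M2 = 21
y1 = 26^(-1) mod 21 = 17
y2 = 21^(-1) mod 26 = 5
x = (7×26×17 + 24×21×5) mod 546 = 154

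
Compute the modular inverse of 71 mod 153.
125

gcd(71, 153) = 1, so the inverse exists.
Extended Euclidean algorithm on (153, 71):
153 = 2 × 71 + 11  ⟹  11 = (1)·153 + (-2)·71
71 = 6 × 11 + 5  ⟹  5 = (-6)·153 + (13)·71
11 = 2 × 5 + 1  ⟹  1 = (13)·153 + (-28)·71
So (-28)·71 ≡ 1 (mod 153), i.e. 71^(-1) ≡ -28 ≡ 125 (mod 153).
Check: 71 × 125 = 8875 ≡ 1 (mod 153)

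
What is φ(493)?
448

493 = 17 × 29
φ(n) = n × ∏(1 - 1/p) for each prime p dividing n
φ(493) = 493 × (1 - 1/17) × (1 - 1/29) = 448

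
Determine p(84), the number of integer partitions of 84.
26543660

p(n) counts ways to write n as a sum of positive integers (order ignored).
Euler's pentagonal recurrence: p(k) = p(k-1) + p(k-2) - p(k-5) - p(k-7) + p(k-12) + p(k-15) - ... (offsets j(3j∓1)/2, signs ++--, p(0)=1, p(<0)=0).
DP table for k = 0..83: p(0)=1, p(1)=1, p(2)=2, p(3)=3, p(4)=5, p(5)=7, p(6)=11, p(7)=15, p(8)=22, p(9)=30, p(10)=42, p(11)=56, p(12)=77, p(13)=101, p(14)=135, p(15)=176, p(16)=231, p(17)=297, p(18)=385, p(19)=490, p(20)=627, p(21)=792, p(22)=1002, p(23)=1255, p(24)=1575, p(25)=1958, p(26)=2436, p(27)=3010, p(28)=3718, p(29)=4565, p(30)=5604, p(31)=6842, p(32)=8349, p(33)=10143, p(34)=12310, p(35)=14883, p(36)=17977, p(37)=21637, p(38)=26015, p(39)=31185, p(40)=37338, p(41)=44583, p(42)=53174, p(43)=63261, p(44)=75175, p(45)=89134, p(46)=105558, p(47)=124754, p(48)=147273, p(49)=173525, p(50)=204226, p(51)=239943, p(52)=281589, p(53)=329931, p(54)=386155, p(55)=451276, p(56)=526823, p(57)=614154, p(58)=715220, p(59)=831820, p(60)=966467, p(61)=1121505, p(62)=1300156, p(63)=1505499, p(64)=1741630, p(65)=2012558, p(66)=2323520, p(67)=2679689, p(68)=3087735, p(69)=3554345, p(70)=4087968, p(71)=4697205, p(72)=5392783, p(73)=6185689, p(74)=7089500, p(75)=8118264, p(76)=9289091, p(77)=10619863, p(78)=12132164, p(79)=13848650, p(80)=15796476, p(81)=18004327, p(82)=20506255, p(83)=23338469.
Final step: p(84) = p(83) + p(82) - p(79) - p(77) + p(72) + p(69) - p(62) - p(58) + p(49) + p(44) - p(33) - p(27) + p(14) + p(7)
= 23338469 + 20506255 - 13848650 - 10619863 + 5392783 + 3554345 - 1300156 - 715220 + 173525 + 75175 - 10143 - 3010 + 135 + 15
= 26543660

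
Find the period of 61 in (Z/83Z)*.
41

83 is prime, so ord(61) divides φ(83) = 82.
Divisors of 82: 1, 2, 41, 82.
Repeated squaring: 61^1 ≡ 61, 61^2 ≡ 69, 61^4 ≡ 30, 61^8 ≡ 70, 61^16 ≡ 3, 61^32 ≡ 9, 61^64 ≡ 81 (mod 83).
Test 61^d mod 83 for each divisor d in increasing order:
61^1 ≡ 61
61^2 ≡ 69
61^41 = 61^32·61^8·61^1 ≡ 1  ← first divisor giving 1
The order is 41.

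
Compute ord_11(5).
5

11 is prime, so ord(5) divides φ(11) = 10.
Divisors of 10: 1, 2, 5, 10.
Repeated squaring: 5^1 ≡ 5, 5^2 ≡ 3, 5^4 ≡ 9, 5^8 ≡ 4 (mod 11).
Test 5^d mod 11 for each divisor d in increasing order:
5^1 ≡ 5
5^2 ≡ 3
5^5 = 5^4·5^1 ≡ 1  ← first divisor giving 1
The order is 5.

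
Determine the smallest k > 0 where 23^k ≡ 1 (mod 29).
7

29 is prime, so ord(23) divides φ(29) = 28.
Divisors of 28: 1, 2, 4, 7, 14, 28.
Repeated squaring: 23^1 ≡ 23, 23^2 ≡ 7, 23^4 ≡ 20, 23^8 ≡ 23, 23^16 ≡ 7 (mod 29).
Test 23^d mod 29 for each divisor d in increasing order:
23^1 ≡ 23
23^2 ≡ 7
23^4 ≡ 20
23^7 = 23^4·23^2·23^1 ≡ 1  ← first divisor giving 1
The order is 7.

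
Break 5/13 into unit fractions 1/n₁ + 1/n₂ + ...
1/3 + 1/20 + 1/780

Greedy algorithm:
5/13: ceiling(13/5) = 3, use 1/3
2/39: ceiling(39/2) = 20, use 1/20
1/780: ceiling(780/1) = 780, use 1/780
Result: 5/13 = 1/3 + 1/20 + 1/780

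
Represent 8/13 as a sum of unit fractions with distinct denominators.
1/2 + 1/9 + 1/234

Greedy algorithm:
8/13: ceiling(13/8) = 2, use 1/2
3/26: ceiling(26/3) = 9, use 1/9
1/234: ceiling(234/1) = 234, use 1/234
Result: 8/13 = 1/2 + 1/9 + 1/234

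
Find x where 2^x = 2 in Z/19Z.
1

Baby-step giant-step with step n = ⌈√19⌉ = 5.
Baby steps 2^j mod 19 (j:value) for j=0..4: 0:1, 1:2, 2:4, 3:8, 4:16.
h = 2 is already in the table at j=1, so x = 1.
Check: 2^1 ≡ 2 (mod 19).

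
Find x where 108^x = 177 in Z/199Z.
128

Baby-step giant-step with step n = ⌈√199⌉ = 15.
Baby steps 108^j mod 199 (j:value) for j=0..14: 0:1, 1:108, 2:122, 3:42, 4:158, 5:149, 6:172, 7:69, 8:89, 9:60, 10:112, 11:156, 12:132, 13:127, 14:184.
Giant-step multiplier: 108^(-15) ≡ 108^(198-15) = 108^183 ≡ 135 (mod 199).
Giant steps γ_i = 177·135^i mod 199: γ_0=177, γ_1=15, γ_2=35, γ_3=148, γ_4=80, γ_5=54, γ_6=126, γ_7=95, γ_8=89 (in table at j=8).
x = i·n + j = 8·15 + 8 = 128.
Check: 108^128 ≡ 177 (mod 199).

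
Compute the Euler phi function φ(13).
12

13 = 13
φ(n) = n × ∏(1 - 1/p) for each prime p dividing n
φ(13) = 13 × (1 - 1/13) = 12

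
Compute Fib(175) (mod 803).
632

Matrix identity: Q^n = [[F_(n+1), F_n], [F_n, F_(n-1)]] with Q = [[1,1],[1,0]].
n = 175 = 10101111₂. Square-and-multiply, entries mod 803:
Q^1 = [[1,1],[1,0]]
Q^2 = (Q^1)² = [[2,1],[1,1]]
Q^5 = (Q^2)²·Q = [[8,5],[5,3]]
Q^10 = (Q^5)² = [[89,55],[55,34]]
Q^21 = (Q^10)²·Q = [[45,507],[507,341]]
Q^43 = (Q^21)²·Q = [[278,508],[508,573]]
Q^87 = (Q^43)²·Q = [[791,497],[497,294]]
Q^175 = (Q^87)²·Q = [[261,632],[632,432]]
F_175 mod 803 = Q^175[0][1] = 632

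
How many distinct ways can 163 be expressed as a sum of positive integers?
142798995930

p(n) counts ways to write n as a sum of positive integers (order ignored).
Euler's pentagonal recurrence: p(k) = p(k-1) + p(k-2) - p(k-5) - p(k-7) + p(k-12) + p(k-15) - ... (offsets j(3j∓1)/2, signs ++--, p(0)=1, p(<0)=0).
DP table for k = 0..162: p(0)=1, p(1)=1, p(2)=2, p(3)=3, p(4)=5, p(5)=7, p(6)=11, p(7)=15, p(8)=22, p(9)=30, p(10)=42, p(11)=56, p(12)=77, p(13)=101, p(14)=135, p(15)=176, p(16)=231, p(17)=297, p(18)=385, p(19)=490, p(20)=627, p(21)=792, p(22)=1002, p(23)=1255, p(24)=1575, p(25)=1958, p(26)=2436, p(27)=3010, p(28)=3718, p(29)=4565, p(30)=5604, p(31)=6842, p(32)=8349, p(33)=10143, p(34)=12310, p(35)=14883, p(36)=17977, p(37)=21637, p(38)=26015, p(39)=31185, p(40)=37338, p(41)=44583, p(42)=53174, p(43)=63261, p(44)=75175, p(45)=89134, p(46)=105558, p(47)=124754, p(48)=147273, p(49)=173525, p(50)=204226, p(51)=239943, p(52)=281589, p(53)=329931, p(54)=386155, p(55)=451276, p(56)=526823, p(57)=614154, p(58)=715220, p(59)=831820, p(60)=966467, p(61)=1121505, p(62)=1300156, p(63)=1505499, p(64)=1741630, p(65)=2012558, p(66)=2323520, p(67)=2679689, p(68)=3087735, p(69)=3554345, p(70)=4087968, p(71)=4697205, p(72)=5392783, p(73)=6185689, p(74)=7089500, p(75)=8118264, p(76)=9289091, p(77)=10619863, p(78)=12132164, p(79)=13848650, p(80)=15796476, p(81)=18004327, p(82)=20506255, p(83)=23338469, p(84)=26543660, p(85)=30167357, p(86)=34262962, p(87)=38887673, p(88)=44108109, p(89)=49995925, p(90)=56634173, p(91)=64112359, p(92)=72533807, p(93)=82010177, p(94)=92669720, p(95)=104651419, p(96)=118114304, p(97)=133230930, p(98)=150198136, p(99)=169229875, p(100)=190569292, p(101)=214481126, p(102)=241265379, p(103)=271248950, p(104)=304801365, p(105)=342325709, p(106)=384276336, p(107)=431149389, p(108)=483502844, p(109)=541946240, p(110)=607163746, p(111)=679903203, p(112)=761002156, p(113)=851376628, p(114)=952050665, p(115)=1064144451, p(116)=1188908248, p(117)=1327710076, p(118)=1482074143, p(119)=1653668665, p(120)=1844349560, p(121)=2056148051, p(122)=2291320912, p(123)=2552338241, p(124)=2841940500, p(125)=3163127352, p(126)=3519222692, p(127)=3913864295, p(128)=4351078600, p(129)=4835271870, p(130)=5371315400, p(131)=5964539504, p(132)=6620830889, p(133)=7346629512, p(134)=8149040695, p(135)=9035836076, p(136)=10015581680, p(137)=11097645016, p(138)=12292341831, p(139)=13610949895, p(140)=15065878135, p(141)=16670689208, p(142)=18440293320, p(143)=20390982757, p(144)=22540654445, p(145)=24908858009, p(146)=27517052599, p(147)=30388671978, p(148)=33549419497, p(149)=37027355200, p(150)=40853235313, p(151)=45060624582, p(152)=49686288421, p(153)=54770336324, p(154)=60356673280, p(155)=66493182097, p(156)=73232243759, p(157)=80630964769, p(158)=88751778802, p(159)=97662728555, p(160)=107438159466, p(161)=118159068427, p(162)=129913904637.
Final step: p(163) = p(162) + p(161) - p(158) - p(156) + p(151) + p(148) - p(141) - p(137) + p(128) + p(123) - p(112) - p(106) + p(93) + p(86) - p(71) - p(63) + p(46) + p(37) - p(18) - p(8)
= 129913904637 + 118159068427 - 88751778802 - 73232243759 + 45060624582 + 33549419497 - 16670689208 - 11097645016 + 4351078600 + 2552338241 - 761002156 - 384276336 + 82010177 + 34262962 - 4697205 - 1505499 + 105558 + 21637 - 385 - 22
= 142798995930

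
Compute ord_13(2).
12

13 is prime, so ord(2) divides φ(13) = 12.
Divisors of 12: 1, 2, 3, 4, 6, 12.
Repeated squaring: 2^1 ≡ 2, 2^2 ≡ 4, 2^4 ≡ 3, 2^8 ≡ 9 (mod 13).
Test 2^d mod 13 for each divisor d in increasing order:
2^1 ≡ 2
2^2 ≡ 4
2^3 = 2^2·2^1 ≡ 8
2^4 ≡ 3
2^6 = 2^4·2^2 ≡ 12
2^12 = 2^8·2^4 ≡ 1  ← first divisor giving 1
The order is 12.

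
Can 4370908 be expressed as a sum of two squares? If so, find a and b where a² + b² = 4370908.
Not possible

Factorization: 4370908 = 2^2 × 103^3
By Fermat: n is sum of two squares iff every prime p ≡ 3 (mod 4) appears to even power.
Prime(s) ≡ 3 (mod 4) with odd exponent: [(103, 3)]
Therefore 4370908 cannot be expressed as a² + b².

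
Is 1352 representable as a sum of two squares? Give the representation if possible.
14² + 34² (a=14, b=34)

Factorization: 1352 = 2^3 × 13^2
By Fermat: n is sum of two squares iff every prime p ≡ 3 (mod 4) appears to even power.
All primes ≡ 3 (mod 4) appear to even power.
Search a = 0, 1, 2, … for 1352 - a² a perfect square: first hit at a = 14: 1352 - 196 = 1156 = 34².
1352 = 14² + 34² = 196 + 1156 ✓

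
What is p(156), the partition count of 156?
73232243759

p(n) counts ways to write n as a sum of positive integers (order ignored).
Euler's pentagonal recurrence: p(k) = p(k-1) + p(k-2) - p(k-5) - p(k-7) + p(k-12) + p(k-15) - ... (offsets j(3j∓1)/2, signs ++--, p(0)=1, p(<0)=0).
DP table for k = 0..155: p(0)=1, p(1)=1, p(2)=2, p(3)=3, p(4)=5, p(5)=7, p(6)=11, p(7)=15, p(8)=22, p(9)=30, p(10)=42, p(11)=56, p(12)=77, p(13)=101, p(14)=135, p(15)=176, p(16)=231, p(17)=297, p(18)=385, p(19)=490, p(20)=627, p(21)=792, p(22)=1002, p(23)=1255, p(24)=1575, p(25)=1958, p(26)=2436, p(27)=3010, p(28)=3718, p(29)=4565, p(30)=5604, p(31)=6842, p(32)=8349, p(33)=10143, p(34)=12310, p(35)=14883, p(36)=17977, p(37)=21637, p(38)=26015, p(39)=31185, p(40)=37338, p(41)=44583, p(42)=53174, p(43)=63261, p(44)=75175, p(45)=89134, p(46)=105558, p(47)=124754, p(48)=147273, p(49)=173525, p(50)=204226, p(51)=239943, p(52)=281589, p(53)=329931, p(54)=386155, p(55)=451276, p(56)=526823, p(57)=614154, p(58)=715220, p(59)=831820, p(60)=966467, p(61)=1121505, p(62)=1300156, p(63)=1505499, p(64)=1741630, p(65)=2012558, p(66)=2323520, p(67)=2679689, p(68)=3087735, p(69)=3554345, p(70)=4087968, p(71)=4697205, p(72)=5392783, p(73)=6185689, p(74)=7089500, p(75)=8118264, p(76)=9289091, p(77)=10619863, p(78)=12132164, p(79)=13848650, p(80)=15796476, p(81)=18004327, p(82)=20506255, p(83)=23338469, p(84)=26543660, p(85)=30167357, p(86)=34262962, p(87)=38887673, p(88)=44108109, p(89)=49995925, p(90)=56634173, p(91)=64112359, p(92)=72533807, p(93)=82010177, p(94)=92669720, p(95)=104651419, p(96)=118114304, p(97)=133230930, p(98)=150198136, p(99)=169229875, p(100)=190569292, p(101)=214481126, p(102)=241265379, p(103)=271248950, p(104)=304801365, p(105)=342325709, p(106)=384276336, p(107)=431149389, p(108)=483502844, p(109)=541946240, p(110)=607163746, p(111)=679903203, p(112)=761002156, p(113)=851376628, p(114)=952050665, p(115)=1064144451, p(116)=1188908248, p(117)=1327710076, p(118)=1482074143, p(119)=1653668665, p(120)=1844349560, p(121)=2056148051, p(122)=2291320912, p(123)=2552338241, p(124)=2841940500, p(125)=3163127352, p(126)=3519222692, p(127)=3913864295, p(128)=4351078600, p(129)=4835271870, p(130)=5371315400, p(131)=5964539504, p(132)=6620830889, p(133)=7346629512, p(134)=8149040695, p(135)=9035836076, p(136)=10015581680, p(137)=11097645016, p(138)=12292341831, p(139)=13610949895, p(140)=15065878135, p(141)=16670689208, p(142)=18440293320, p(143)=20390982757, p(144)=22540654445, p(145)=24908858009, p(146)=27517052599, p(147)=30388671978, p(148)=33549419497, p(149)=37027355200, p(150)=40853235313, p(151)=45060624582, p(152)=49686288421, p(153)=54770336324, p(154)=60356673280, p(155)=66493182097.
Final step: p(156) = p(155) + p(154) - p(151) - p(149) + p(144) + p(141) - p(134) - p(130) + p(121) + p(116) - p(105) - p(99) + p(86) + p(79) - p(64) - p(56) + p(39) + p(30) - p(11) - p(1)
= 66493182097 + 60356673280 - 45060624582 - 37027355200 + 22540654445 + 16670689208 - 8149040695 - 5371315400 + 2056148051 + 1188908248 - 342325709 - 169229875 + 34262962 + 13848650 - 1741630 - 526823 + 31185 + 5604 - 56 - 1
= 73232243759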